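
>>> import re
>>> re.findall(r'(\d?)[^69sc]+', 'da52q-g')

This matches optionally a digit (captured); then one or more of any character except [69sc].
Scanning left to right: at [0:7] match 'da52q-g', group 1 = ''.
Because there's exactly one group, `findall` drops the full match and keeps group 1 from the one hit.

['']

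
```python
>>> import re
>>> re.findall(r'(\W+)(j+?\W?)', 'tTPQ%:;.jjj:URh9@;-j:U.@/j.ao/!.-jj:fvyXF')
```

The pattern matches one or more of a non-word character (captured); then one or more of a literal 'j' (lazy), then optionally a non-word character (captured).
The `?` after the quantifier makes it lazy — it takes as little as possible before letting the rest of the pattern try.
Walking the string: at [4:9] match '%:;.j', groups = ('%:;.', 'j'); at [16:21] match '@;-j:', groups = ('@;-', 'j:'); at [22:27] match '.@/j.', groups = ('.@/', 'j.'); at [29:34] match '/!.-j', groups = ('/!.-', 'j').
2 groups means each result is a tuple of 2 captured strings — 4 here.

[('%:;.', 'j'), ('@;-', 'j:'), ('.@/', 'j.'), ('/!.-', 'j')]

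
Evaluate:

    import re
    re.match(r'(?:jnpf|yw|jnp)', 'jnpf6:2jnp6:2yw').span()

(0, 4)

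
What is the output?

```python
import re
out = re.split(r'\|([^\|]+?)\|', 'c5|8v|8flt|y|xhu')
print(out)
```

['c5', '8v', '8flt', 'y', 'xhu']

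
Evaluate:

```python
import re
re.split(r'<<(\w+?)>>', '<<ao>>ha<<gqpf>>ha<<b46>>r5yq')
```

['', 'ao', 'ha', 'gqpf', 'ha', 'b46', 'r5yq']

Matches to split on: at [0:6] → '<<ao>>'; at [8:16] → '<<gqpf>>'; at [18:25] → '<<b46>>'.
The group in the pattern means `split` returns the separators' captures alongside the pieces.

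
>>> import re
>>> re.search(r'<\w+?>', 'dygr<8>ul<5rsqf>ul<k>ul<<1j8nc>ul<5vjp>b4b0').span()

`search` walks the string left to right and returns the first match it finds.
The match spans [4:7] → '<8>'.

(4, 7)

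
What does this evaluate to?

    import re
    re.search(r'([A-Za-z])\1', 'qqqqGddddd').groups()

('q',)

The match spans [0:2] → 'qq'.
Captured: group 1 = 'q'.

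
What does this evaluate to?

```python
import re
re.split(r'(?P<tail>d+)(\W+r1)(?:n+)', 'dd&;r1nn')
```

['', 'dd', '&;r1', '']

The group in the pattern means `split` returns the separators' captures alongside the pieces.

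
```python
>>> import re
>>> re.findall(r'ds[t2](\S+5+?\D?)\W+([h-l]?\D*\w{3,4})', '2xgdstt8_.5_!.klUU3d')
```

[('t8_.5_', 'klUU3d')]

This matches the literal 'ds', then one of [t2]; then one or more of a non-whitespace character, then one or more of the literal '5' (lazy), then optionally a non-digit (captured); then one or more of a non-word character; then optionally a character in [h-l], then zero or more of a non-digit, then 3 to 4 of a word character (captured).
`findall` packs the 2 group values into a tuple for every match.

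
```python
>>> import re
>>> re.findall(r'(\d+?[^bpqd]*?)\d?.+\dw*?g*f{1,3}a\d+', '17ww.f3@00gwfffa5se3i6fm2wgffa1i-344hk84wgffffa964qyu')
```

This matches one or more of a digit (lazy), then zero or more of any character except [bpqd] (lazy) (captured); then optionally a digit, then one or more of any character; then a digit, then zero or more of a literal 'w' (lazy), then zero or more of a literal 'g'; then 1 to 3 of a literal 'f', then the literal 'a', then one or more of a digit.
Matches: at [0:31] match '17ww.f3@00gwfffa5se3i6fm2wgffa1', group 1 = '1'.
Because there's exactly one group, `findall` drops the full match and keeps group 1 from the one hit.

['1']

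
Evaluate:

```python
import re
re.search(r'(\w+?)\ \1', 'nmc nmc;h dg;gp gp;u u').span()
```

(0, 7)

`\1` is not a pattern — it's the concrete string captured by group 1, re-applied verbatim.
The match spans [0:7] → 'nmc nmc'.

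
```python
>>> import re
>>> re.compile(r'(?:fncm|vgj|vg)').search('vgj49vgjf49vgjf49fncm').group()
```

Alternation isn't longest-match — the leftmost alternative that fits at this position is chosen.
`re.search` tries every starting position until one works.
The match spans [0:3] → 'vgj'.

'vgj'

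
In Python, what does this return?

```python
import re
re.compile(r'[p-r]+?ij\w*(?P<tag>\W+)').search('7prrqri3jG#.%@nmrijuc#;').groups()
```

The match spans [16:23] → 'rijuc#;'.
Captured: group 1 = '#;'.

('#;',)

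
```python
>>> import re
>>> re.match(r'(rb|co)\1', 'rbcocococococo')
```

None

A backreference is literal: `\1` must see the identical characters the first group matched.
`re.match` won't scan ahead — the pattern has to work from the very first character.
Here position 0 doesn't satisfy it, so the call returns None.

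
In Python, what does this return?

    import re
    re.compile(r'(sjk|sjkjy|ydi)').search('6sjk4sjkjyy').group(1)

Unlike `match`, `search` isn't anchored — it looks for the pattern anywhere in the string.
The match spans [1:4] → 'sjk'.
Captured: group 1 = 'sjk'.

'sjk'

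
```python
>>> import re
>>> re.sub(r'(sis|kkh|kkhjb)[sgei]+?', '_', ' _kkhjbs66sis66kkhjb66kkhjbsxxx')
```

' __66sis66kkhjb66_xxx'

Matches: at [2:8] → 'kkhjbs'; at [22:28] → 'kkhjbs'.
`sub` substitutes '_' at each match site.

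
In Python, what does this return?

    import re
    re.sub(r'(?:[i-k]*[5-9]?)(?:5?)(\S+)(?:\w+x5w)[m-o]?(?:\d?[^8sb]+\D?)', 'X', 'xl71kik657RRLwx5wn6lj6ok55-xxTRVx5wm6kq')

'X'

Pattern: zero or more of a character in [i-k], then optionally a character in [5-9] (non-capturing group); then optionally a literal '5' (non-capturing group); then one or more of a non-whitespace character (captured); then one or more of a word character, then the literal 'x5w' (non-capturing group); then optionally a character in [m-o]; then optionally a digit, then one or more of any character except [8sb], then optionally a non-digit (non-capturing group).
Matches: at [0:39] → 'xl71kik657RRLwx5wn6lj6ok55-xxTRVx5wm6kq'.
`sub` substitutes 'X' at each match site.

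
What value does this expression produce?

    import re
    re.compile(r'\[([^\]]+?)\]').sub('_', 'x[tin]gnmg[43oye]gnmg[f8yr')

'x_gnmg_gnmg[f8yr'

Each match is replaced by '_'.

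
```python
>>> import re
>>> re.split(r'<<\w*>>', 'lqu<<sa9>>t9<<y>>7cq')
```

['lqu', 't9', '7cq']

The string is cut at each match, leaving 3 pieces.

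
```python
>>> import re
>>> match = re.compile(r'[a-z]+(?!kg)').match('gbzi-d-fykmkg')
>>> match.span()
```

Because the assertion is negative and zero-width, positions next to the forbidden text are skipped.
`re.match` won't scan ahead — the pattern has to work from the very first character.
The match spans [0:4] → 'gbzi'.

(0, 4)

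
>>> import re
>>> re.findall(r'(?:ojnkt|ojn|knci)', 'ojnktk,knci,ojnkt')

`|` is ordered: at each position the engine commits to the first alternative that works.
Scanning left to right: at [0:5] → 'ojnkt'; at [7:11] → 'knci'; at [12:17] → 'ojnkt'.
No capturing groups, so `findall` returns the 3 full match strings.

['ojnkt', 'knci', 'ojnkt']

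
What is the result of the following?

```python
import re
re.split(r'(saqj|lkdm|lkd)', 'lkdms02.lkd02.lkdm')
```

['', 'lkdm', 's02.', 'lkd', '02.', 'lkdm', '']

Branches in `(...|...)` are attempted left-to-right; the first branch that allows the whole pattern to succeed is taken.
The group in the pattern means `split` returns the separators' captures alongside the pieces.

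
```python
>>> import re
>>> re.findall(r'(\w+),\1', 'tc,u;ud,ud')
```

['ud']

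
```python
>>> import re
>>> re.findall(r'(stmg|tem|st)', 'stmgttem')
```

['stmg', 'tem']

The regex engine tests alternatives in the order written; an earlier branch that matches wins even if a later one would match more.
Walking the string: at [0:4] match 'stmg', group 1 = 'stmg'; at [5:8] match 'tem', group 1 = 'tem'.
`findall` collects group 1 from each match (2 total).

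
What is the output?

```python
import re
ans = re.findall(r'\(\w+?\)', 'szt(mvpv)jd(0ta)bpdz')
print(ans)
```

Walking the string: at [3:9] → '(mvpv)'; at [11:16] → '(0ta)'.
`findall` yields the raw match text (2 of them) because the pattern has no groups.

['(mvpv)', '(0ta)']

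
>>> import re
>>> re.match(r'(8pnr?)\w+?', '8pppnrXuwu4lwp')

`re.match` won't scan ahead — the pattern has to work from the very first character.
Here the pattern fails at index 0, so the call returns None.

None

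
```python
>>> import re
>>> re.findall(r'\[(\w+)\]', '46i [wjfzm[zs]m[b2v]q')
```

['zs', 'b2v']

Walking the string: at [10:14] match '[zs]', group 1 = 'zs'; at [15:20] match '[b2v]', group 1 = 'b2v'.
Because there's exactly one group, `findall` drops the full match and keeps group 1 from each hit.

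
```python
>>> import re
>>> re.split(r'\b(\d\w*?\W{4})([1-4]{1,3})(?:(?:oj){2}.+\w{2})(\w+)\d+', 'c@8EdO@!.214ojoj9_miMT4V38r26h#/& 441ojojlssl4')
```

['c@8EdO@!.', '214ojoj9_miMT4V38r26h#/& ', '441', 'l', '']

The pattern matches a word boundary (`\b`, zero-width); then a digit, then zero or more of a word character (lazy), then exactly 4 of a non-word character (captured); then 1 to 3 of a character in [1-4] (captured); then the literal 'oj' repeated 2 times, then one or more of any character, then exactly 2 of a word character (non-capturing group); then one or more of a word character (captured); then one or more of a digit.
Because the pattern has a capturing group, `split` also inserts each captured text between the pieces.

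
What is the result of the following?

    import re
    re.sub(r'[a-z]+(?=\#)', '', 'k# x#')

The `(?=…)`/`(?<=…)` assertion just peeks at neighbouring text; it doesn't advance the match position.
Matches: at [0:1] → 'k'; at [3:4] → 'x'.
Every occurrence is swapped for ''.

'# #'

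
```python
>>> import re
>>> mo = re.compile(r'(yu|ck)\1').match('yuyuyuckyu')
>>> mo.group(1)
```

'yu'

`\1` has to match the exact text group 1 already captured.
`re.match` only tries the pattern at the start of the string.
The match spans [0:4] → 'yuyu'.
Captured: group 1 = 'yu'.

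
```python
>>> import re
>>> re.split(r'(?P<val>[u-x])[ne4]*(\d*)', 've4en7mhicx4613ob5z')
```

The pattern matches a character in [u-x] (captured as 'val'); then zero or more of one of [ne4]; then zero or more of a digit (captured).
Matches to split on: at [0:6] → 've4en7'; at [10:15] → 'x4613'.
`re.split` interleaves the captured-group text with the surrounding fragments.

['', 'v', '7', 'mhic', 'x', '613', 'ob5z']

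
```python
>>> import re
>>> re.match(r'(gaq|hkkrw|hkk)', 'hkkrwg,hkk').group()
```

'hkkrw'

Alternation tries branches left to right and keeps the first one that lets the overall match succeed at that position.
With `match`, the pattern is implicitly anchored at the beginning.
The match spans [0:5] → 'hkkrw'.
Captured: group 1 = 'hkkrw'.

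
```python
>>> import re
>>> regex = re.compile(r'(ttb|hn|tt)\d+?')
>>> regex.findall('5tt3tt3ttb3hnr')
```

With a single group, `findall` returns only what that group captured — 3 items.

['tt', 'tt', 'ttb']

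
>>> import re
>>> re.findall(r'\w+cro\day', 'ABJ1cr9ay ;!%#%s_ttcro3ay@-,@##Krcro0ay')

['s_ttcro3ay', 'Krcro0ay']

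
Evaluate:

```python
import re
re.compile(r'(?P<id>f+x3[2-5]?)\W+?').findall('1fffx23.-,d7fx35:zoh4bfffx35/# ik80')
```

This matches one or more of the literal 'f', then the literal 'x3', then optionally a character in [2-5] (captured as 'id'); then one or more of a non-word character (lazy).
Walking the string: at [12:17] match 'fx35:', group 1 = 'fx35'; at [22:29] match 'fffx35/', group 1 = 'fffx35'.
Because there's exactly one group, `findall` drops the full match and keeps group 1 from each hit.

['fx35', 'fffx35']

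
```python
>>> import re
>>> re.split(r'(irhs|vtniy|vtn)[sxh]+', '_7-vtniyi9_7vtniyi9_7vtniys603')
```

['_7-vtniyi9_7vtniyi9_7', 'vtniy', '603']

Matches to split on: at [21:27] → 'vtniys'.
With a capturing group present, the delimiter's captured portion is kept in the result list.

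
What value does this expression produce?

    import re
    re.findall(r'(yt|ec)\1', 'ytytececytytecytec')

['yt', 'ec', 'yt']

The backreference `\1` re-matches whatever the first group consumed, character for character.
Because there's exactly one group, `findall` drops the full match and keeps group 1 from each hit.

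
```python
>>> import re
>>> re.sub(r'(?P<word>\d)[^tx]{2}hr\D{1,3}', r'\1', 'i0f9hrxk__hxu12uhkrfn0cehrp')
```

'i0_hxu12uhkrfn0'

Pattern: a digit (captured as 'word'); then exactly 2 of any character except [tx], then the literal 'hr', then 1 to 3 of a non-digit.
Matches: at [1:9] → '0f9hrxk_'; at [21:27] → '0cehrp'.
Each match is replaced using the text its own group 1 captured.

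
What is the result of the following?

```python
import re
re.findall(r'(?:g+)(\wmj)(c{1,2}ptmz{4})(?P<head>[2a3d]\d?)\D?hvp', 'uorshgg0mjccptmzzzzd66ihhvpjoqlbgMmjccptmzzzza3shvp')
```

[('Mmj', 'ccptmzzzz', 'a3')]

Pattern: one or more of a literal 'g' (non-capturing group); then a word character, then the literal 'mj' (captured); then 1 to 2 of the literal 'c', then the literal 'ptm', then exactly 4 of the literal 'z' (captured); then one of [2a3d], then optionally a digit (captured as 'head'); then optionally a non-digit, then the literal 'hvp'.
Matches: at [32:51] match 'gMmjccptmzzzza3shvp', groups = ('Mmj', 'ccptmzzzz', 'a3').
With 3 capturing groups, `findall` returns a 3-tuple per match.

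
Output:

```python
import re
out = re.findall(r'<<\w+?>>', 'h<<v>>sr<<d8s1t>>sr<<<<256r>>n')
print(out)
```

Walking the string: at [1:6] → '<<v>>'; at [8:17] → '<<d8s1t>>'; at [21:29] → '<<256r>>'.
`findall` yields the raw match text (3 of them) because the pattern has no groups.

['<<v>>', '<<d8s1t>>', '<<256r>>']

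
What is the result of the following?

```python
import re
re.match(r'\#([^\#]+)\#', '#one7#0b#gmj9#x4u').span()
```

`re.match` only tries the pattern at the start of the string.
The match spans [0:6] → '#one7#'.
Captured: group 1 = 'one7'.

(0, 6)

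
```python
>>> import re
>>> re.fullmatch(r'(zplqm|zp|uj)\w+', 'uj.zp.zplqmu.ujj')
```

For `fullmatch`, every character of the input must be accounted for by the pattern.
Here the pattern can't cover the whole string, so the call returns None.

None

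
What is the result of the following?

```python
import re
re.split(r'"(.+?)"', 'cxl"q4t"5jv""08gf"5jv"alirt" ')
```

Because the quantifier is non-greedy, it stops expanding at the earliest point where the rest of the pattern can succeed.
The group in the pattern means `split` returns the separators' captures alongside the pieces.

['cxl', 'q4t', '5jv', '"08gf', '5jv', 'alirt', ' ']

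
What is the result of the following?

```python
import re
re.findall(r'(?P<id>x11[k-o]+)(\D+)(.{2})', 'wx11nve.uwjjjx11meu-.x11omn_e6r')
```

The pattern matches the literal 'x11', then one or more of a character in [k-o] (captured as 'id'); then one or more of a non-digit (captured); then exactly 2 of any character (captured).
Scanning left to right: at [1:16] match 'x11nve.uwjjjx11', groups = ('x11n', 've.uwjjjx', '11'); at [21:31] match 'x11omn_e6r', groups = ('x11omn', '_e', '6r').
`findall` packs the 3 group values into a tuple for every match.

[('x11n', 've.uwjjjx', '11'), ('x11omn', '_e', '6r')]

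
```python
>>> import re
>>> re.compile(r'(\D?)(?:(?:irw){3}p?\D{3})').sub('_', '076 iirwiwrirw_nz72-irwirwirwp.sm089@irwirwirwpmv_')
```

This matches optionally a non-digit (captured); then the literal 'irw' repeated 3 times, then optionally the literal 'p', then exactly 3 of a non-digit (non-capturing group).
Matches: at [19:33] → '-irwirwirwp.sm'; at [36:50] → '@irwirwirwpmv_'.
Every occurrence is swapped for '_'.

'076 iirwiwrirw_nz72_089_'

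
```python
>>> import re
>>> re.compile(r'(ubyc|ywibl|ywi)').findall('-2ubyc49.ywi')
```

['ubyc', 'ywi']

With a single group, `findall` returns only what that group captured — 2 items.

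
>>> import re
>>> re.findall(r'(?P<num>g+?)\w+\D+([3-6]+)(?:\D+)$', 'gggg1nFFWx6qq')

[('g', '6')]

Lazy quantifiers expand one character at a time until the remainder of the pattern can match.
Multiple groups make `findall` return tuples — one 2-tuple for the one match.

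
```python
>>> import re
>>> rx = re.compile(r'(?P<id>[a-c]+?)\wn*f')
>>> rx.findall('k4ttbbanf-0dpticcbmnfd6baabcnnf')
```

['bb', 'ccb', 'baab']

A `+?`/`*?`/`{m,n}?` starts at its minimum and grows only as far as needed for what follows to match.
`findall` collects group 1 from each match (3 total).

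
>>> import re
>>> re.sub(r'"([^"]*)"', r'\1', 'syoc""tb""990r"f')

'syoctb990r"f'

Each match is replaced using the text its own group 1 captured.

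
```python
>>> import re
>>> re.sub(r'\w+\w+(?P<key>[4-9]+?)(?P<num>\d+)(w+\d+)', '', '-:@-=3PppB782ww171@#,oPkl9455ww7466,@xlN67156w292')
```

This matches one or more of a word character; then one or more of a word character; then one or more of a character in [4-9] (lazy) (captured as 'key'); then one or more of a digit (captured as 'num'); then one or more of the literal 'w', then one or more of a digit (captured).
Matches: at [5:18] → '3PppB782ww171'; at [21:35] → 'oPkl9455ww7466'; at [37:49] → 'xlN67156w292'.
Each match is replaced by ''.

'-:@-=@#,,@'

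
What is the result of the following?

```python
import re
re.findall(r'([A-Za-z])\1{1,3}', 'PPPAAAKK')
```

['P', 'A', 'K']

`\1` is not a pattern — it's the concrete string captured by group 1, re-applied verbatim.
`findall` collects group 1 from each match (3 total).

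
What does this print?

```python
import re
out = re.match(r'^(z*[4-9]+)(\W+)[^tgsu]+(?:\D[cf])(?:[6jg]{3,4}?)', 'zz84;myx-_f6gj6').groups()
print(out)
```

The match spans [0:14] → 'zz84;myx-_f6gj'.
Captured: group 1 = 'zz84', group 2 = ';'.

('zz84', ';')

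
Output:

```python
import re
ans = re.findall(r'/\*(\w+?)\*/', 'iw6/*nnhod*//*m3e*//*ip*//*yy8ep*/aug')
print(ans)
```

['nnhod', 'm3e', 'ip', 'yy8ep']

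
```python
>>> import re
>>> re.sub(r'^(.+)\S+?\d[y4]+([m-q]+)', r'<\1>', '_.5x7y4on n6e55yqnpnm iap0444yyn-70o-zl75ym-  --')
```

'<_.5x7y4on n6e55yqnpnm iap0444yyn-70o-zl>-  --'

Pattern: anchored at the start of the string; then one or more of any character (captured); then one or more of a non-whitespace character (lazy), then a digit, then one or more of one of [y4]; then one or more of a character in [m-q] (captured).
Matches: at [0:43] → '_.5x7y4on n6e55yqnpnm iap0444yyn-70o-zl75ym'.
The replacement refers to a captured group, so each match is rewritten using its own captured text.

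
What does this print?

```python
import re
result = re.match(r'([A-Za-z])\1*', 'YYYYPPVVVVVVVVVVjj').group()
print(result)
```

YYYY

`re.match` only tries the pattern at the start of the string.
The match spans [0:4] → 'YYYY'.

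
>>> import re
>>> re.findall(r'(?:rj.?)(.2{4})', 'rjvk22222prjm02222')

This matches the literal 'rj', then optionally any character (non-capturing group); then any character, then exactly 4 of a literal '2' (captured).
Matches: at [0:8] match 'rjvk2222', group 1 = 'k2222'; at [10:18] match 'rjm02222', group 1 = '02222'.
With a single group, `findall` returns only what that group captured — 2 items.

['k2222', '02222']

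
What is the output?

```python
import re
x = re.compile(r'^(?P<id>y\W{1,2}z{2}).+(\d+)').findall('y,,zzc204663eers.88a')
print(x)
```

[('y,,zz', '8')]

Pattern: anchored at the start of the string; then the literal 'y', then 1 to 2 of a non-word character, then exactly 2 of a literal 'z' (captured as 'id'); then one or more of any character; then one or more of a digit (captured).
Scanning left to right: at [0:19] match 'y,,zzc204663eers.88', groups = ('y,,zz', '8').
`findall` packs the 2 group values into a tuple for every match.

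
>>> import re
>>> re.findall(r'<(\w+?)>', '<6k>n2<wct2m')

['6k']

Matches: at [0:4] match '<6k>', group 1 = '6k'.
With a single group, `findall` returns only what that group captured — 1 item.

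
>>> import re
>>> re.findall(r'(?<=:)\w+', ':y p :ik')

['y', 'ik']

Because the assertion is zero-width, the text it checks is not consumed and won't appear in the result.
Matches: at [1:2] → 'y'; at [6:8] → 'ik'.
With no groups in the pattern, `findall` gives back each whole match — 2 here.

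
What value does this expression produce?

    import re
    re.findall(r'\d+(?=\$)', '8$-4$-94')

The lookaround is zero-width — it requires the adjacent text to match without consuming it, so the asserted text isn't part of the match.
Matches: at [0:1] → '8'; at [3:4] → '4'.
No capturing groups, so `findall` returns the 2 full match strings.

['8', '4']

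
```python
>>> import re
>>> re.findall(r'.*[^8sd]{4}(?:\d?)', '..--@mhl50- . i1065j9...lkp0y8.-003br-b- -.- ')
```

['..--@mhl50- . i1065j9...lkp0y8.-003br-b- -.- ']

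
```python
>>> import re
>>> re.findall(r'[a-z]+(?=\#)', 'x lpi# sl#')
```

['lpi', 'sl']

Because the assertion is zero-width, the text it checks is not consumed and won't appear in the result.
With no groups in the pattern, `findall` gives back each whole match — 2 here.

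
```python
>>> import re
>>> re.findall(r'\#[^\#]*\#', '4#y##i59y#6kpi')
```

['#y#', '#i59y#']

Walking the string: at [1:4] → '#y#'; at [4:10] → '#i59y#'.
`findall` yields the raw match text (2 of them) because the pattern has no groups.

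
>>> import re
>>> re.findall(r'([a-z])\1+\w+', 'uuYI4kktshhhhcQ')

['u']

`\1` has to match the exact text group 1 already captured.
One capturing group, so `findall` returns just the captured substring from the one match — 1 in all.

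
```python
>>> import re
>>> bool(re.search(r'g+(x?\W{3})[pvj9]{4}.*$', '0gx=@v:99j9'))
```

The pattern matches one or more of a literal 'g'; then optionally a literal 'x', then exactly 3 of a non-word character (captured); then exactly 4 of one of [pvj9], then zero or more of any character; then anchored at the end.
`re.search` tries every starting position until one works.
Here no position works, so the call returns None, and `bool(None)` is False.

False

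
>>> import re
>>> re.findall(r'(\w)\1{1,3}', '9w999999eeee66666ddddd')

A backreference is literal: `\1` must see the identical characters the first group matched.
Scanning left to right: at [2:6] match '9999', group 1 = '9'; at [6:8] match '99', group 1 = '9'; at [8:12] match 'eeee', group 1 = 'e'; at [12:16] match '6666', group 1 = '6'; at [17:21] match 'dddd', group 1 = 'd'.
With a single group, `findall` returns only what that group captured — 5 items.

['9', '9', 'e', '6', 'd']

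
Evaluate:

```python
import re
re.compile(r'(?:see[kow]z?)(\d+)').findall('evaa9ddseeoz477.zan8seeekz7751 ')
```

The pattern matches the literal 'see', then one of [kow], then optionally the literal 'z' (non-capturing group); then one or more of a digit (captured).
Scanning left to right: at [7:15] match 'seeoz477', group 1 = '477'.
`findall` collects group 1 from the one match (1 total).

['477']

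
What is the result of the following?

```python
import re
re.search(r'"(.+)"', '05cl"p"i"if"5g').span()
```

(4, 12)

The match spans [4:12] → '"p"i"if"'.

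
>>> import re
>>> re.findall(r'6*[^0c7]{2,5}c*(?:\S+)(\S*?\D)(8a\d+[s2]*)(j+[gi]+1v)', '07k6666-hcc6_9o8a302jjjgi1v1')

The pattern matches zero or more of a literal '6', then 2 to 5 of any character except [0c7], then zero or more of the literal 'c'; then one or more of a non-whitespace character (non-capturing group); then zero or more of a non-whitespace character (lazy), then a non-digit (captured); then the literal '8a', then one or more of a digit, then zero or more of one of [s2] (captured); then one or more of the literal 'j', then one or more of one of [gi], then the literal '1v' (captured).
Scanning left to right: at [2:27] match 'k6666-hcc6_9o8a302jjjgi1v', groups = ('o', '8a302', 'jjjgi1v').
With 3 capturing groups, `findall` returns a 3-tuple per match.

[('o', '8a302', 'jjjgi1v')]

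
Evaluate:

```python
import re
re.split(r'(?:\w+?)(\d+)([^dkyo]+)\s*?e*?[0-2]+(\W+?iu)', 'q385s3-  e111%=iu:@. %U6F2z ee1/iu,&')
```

Because the quantifier is non-greedy, it stops expanding at the earliest point where the rest of the pattern can succeed.
With a capturing group present, the delimiter's captured portion is kept in the result list.

['', '385', 's3-  e111%=iu:@. %U6F2z ee', '/iu', ',&']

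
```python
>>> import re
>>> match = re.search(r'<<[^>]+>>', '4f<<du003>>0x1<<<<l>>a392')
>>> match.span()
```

(2, 11)

`re.search` scans for the first position where the pattern succeeds.
The match spans [2:11] → '<<du003>>'.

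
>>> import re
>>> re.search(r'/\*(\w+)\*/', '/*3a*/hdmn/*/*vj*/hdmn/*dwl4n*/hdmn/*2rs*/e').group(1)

'3a'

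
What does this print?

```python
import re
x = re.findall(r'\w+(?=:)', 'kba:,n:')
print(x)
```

['kba', 'n']

Lookahead/lookbehind check context without consuming it, so the matched span excludes the asserted characters.
`findall` yields the raw match text (2 of them) because the pattern has no groups.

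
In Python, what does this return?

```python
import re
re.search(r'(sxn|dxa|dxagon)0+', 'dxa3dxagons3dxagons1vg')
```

Unlike `match`, `search` isn't anchored — it looks for the pattern anywhere in the string.
Here no position works, so the call returns None.

None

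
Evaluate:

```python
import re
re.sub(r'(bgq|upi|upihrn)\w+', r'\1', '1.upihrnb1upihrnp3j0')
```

'1.upi'

Alternation tries branches left to right and keeps the first one that lets the overall match succeed at that position.
Matches: at [2:20] → 'upihrnb1upihrnp3j0'.
Each match is replaced using the text its own group 1 captured.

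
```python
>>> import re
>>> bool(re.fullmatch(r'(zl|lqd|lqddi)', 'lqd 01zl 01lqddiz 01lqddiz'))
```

False

`re.fullmatch` requires the pattern to consume the entire string.
Here there's no way to consume every character, so the call returns None, and `bool(None)` is False.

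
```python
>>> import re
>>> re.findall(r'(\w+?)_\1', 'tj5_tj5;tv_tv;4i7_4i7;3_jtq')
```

['tj5', 'tv', '4i7']

The backreference `\1` re-matches whatever the first group consumed, character for character.
Matches: at [0:7] match 'tj5_tj5', group 1 = 'tj5'; at [8:13] match 'tv_tv', group 1 = 'tv'; at [14:21] match '4i7_4i7', group 1 = '4i7'.
One capturing group, so `findall` returns just the captured substring from each match — 3 in all.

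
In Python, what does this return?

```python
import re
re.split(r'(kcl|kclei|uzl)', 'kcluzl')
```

['', 'kcl', '', 'uzl', '']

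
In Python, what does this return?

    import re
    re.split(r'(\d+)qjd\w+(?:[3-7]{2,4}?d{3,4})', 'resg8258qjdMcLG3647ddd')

['resg', '8258', '']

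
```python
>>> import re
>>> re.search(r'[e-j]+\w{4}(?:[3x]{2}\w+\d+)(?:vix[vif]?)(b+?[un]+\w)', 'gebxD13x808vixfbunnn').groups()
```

('bunnn',)

This matches one or more of a character in [e-j], then exactly 4 of a word character; then exactly 2 of one of [3x], then one or more of a word character, then one or more of a digit (non-capturing group); then the literal 'vix', then optionally one of [vif] (non-capturing group); then one or more of a literal 'b' (lazy), then one or more of one of [un], then a word character (captured).
`search` walks the string left to right and returns the first match it finds.
The match spans [0:20] → 'gebxD13x808vixfbunnn'.
Captured: group 1 = 'bunnn'.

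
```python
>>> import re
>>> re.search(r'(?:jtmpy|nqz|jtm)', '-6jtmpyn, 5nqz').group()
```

'jtmpy'

The regex engine tests alternatives in the order written; an earlier branch that matches wins even if a later one would match more.
`re.search` tries every starting position until one works.
The match spans [2:7] → 'jtmpy'.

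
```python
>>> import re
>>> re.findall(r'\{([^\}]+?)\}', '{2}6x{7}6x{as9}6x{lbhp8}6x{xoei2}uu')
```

['2', '7', 'as9', 'lbhp8', 'xoei2']

One capturing group, so `findall` returns just the captured substring from each match — 5 in all.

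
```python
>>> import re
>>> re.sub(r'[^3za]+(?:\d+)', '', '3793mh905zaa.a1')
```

The pattern matches one or more of any character except [3za]; then one or more of a digit (non-capturing group).
Matches: at [1:4] → '793'; at [4:9] → 'mh905'.
`sub` substitutes '' at each match site.

'3zaa.a1'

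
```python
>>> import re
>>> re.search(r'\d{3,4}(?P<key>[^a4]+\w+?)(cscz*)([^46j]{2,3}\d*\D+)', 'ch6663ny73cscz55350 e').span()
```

Pattern: 3 to 4 of a digit; then one or more of any character except [a4], then one or more of a word character (lazy) (captured as 'key'); then the literal 'csc', then zero or more of a literal 'z' (captured); then 2 to 3 of any character except [46j], then zero or more of a digit, then one or more of a non-digit (captured).
`search` walks the string left to right and returns the first match it finds.
The match spans [2:21] → '6663ny73cscz55350 e'.
Captured: group 1 = 'ny73', group 2 = 'cscz', group 3 = '55350 e'.

(2, 21)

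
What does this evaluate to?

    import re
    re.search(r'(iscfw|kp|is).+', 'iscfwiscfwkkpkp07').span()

`search` walks the string left to right and returns the first match it finds.
The match spans [0:17] → 'iscfwiscfwkkpkp07'.
Captured: group 1 = 'iscfw'.

(0, 17)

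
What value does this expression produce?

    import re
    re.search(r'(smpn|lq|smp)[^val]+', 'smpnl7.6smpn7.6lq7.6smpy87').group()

Unlike `match`, `search` isn't anchored — it looks for the pattern anywhere in the string.
The match spans [0:4] → 'smpn'.
Captured: group 1 = 'smp'.

'smpn'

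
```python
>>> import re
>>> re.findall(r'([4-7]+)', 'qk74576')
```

This matches one or more of a character in [4-7] (captured).
Matches: at [2:7] match '74576', group 1 = '74576'.
With a single group, `findall` returns only what that group captured — 1 item.

['74576']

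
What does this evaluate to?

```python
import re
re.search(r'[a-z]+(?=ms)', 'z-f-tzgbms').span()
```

(4, 8)

Lookahead/lookbehind check context without consuming it, so the matched span excludes the asserted characters.
`search` walks the string left to right and returns the first match it finds.
The match spans [4:8] → 'tzgb'.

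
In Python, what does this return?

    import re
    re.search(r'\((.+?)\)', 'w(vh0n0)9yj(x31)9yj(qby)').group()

Lazy quantifiers expand one character at a time until the remainder of the pattern can match.
`search` walks the string left to right and returns the first match it finds.
The match spans [1:8] → '(vh0n0)'.
Captured: group 1 = 'vh0n0'.

'(vh0n0)'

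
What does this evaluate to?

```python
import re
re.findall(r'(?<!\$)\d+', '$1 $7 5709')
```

['5709']

The negative lookahead/lookbehind blocks any match where the forbidden context is present.
No capturing groups, so `findall` returns the 1 full match string.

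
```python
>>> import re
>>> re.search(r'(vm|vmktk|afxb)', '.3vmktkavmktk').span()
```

(2, 4)

Branches in `(...|...)` are attempted left-to-right; the first branch that allows the whole pattern to succeed is taken.
The match spans [2:4] → 'vm'.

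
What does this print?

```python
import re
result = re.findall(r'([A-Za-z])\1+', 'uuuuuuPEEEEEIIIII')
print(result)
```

['u', 'E', 'I']

A backreference is literal: `\1` must see the identical characters the first group matched.
Matches: at [0:6] match 'uuuuuu', group 1 = 'u'; at [7:12] match 'EEEEE', group 1 = 'E'; at [12:17] match 'IIIII', group 1 = 'I'.
Because there's exactly one group, `findall` drops the full match and keeps group 1 from each hit.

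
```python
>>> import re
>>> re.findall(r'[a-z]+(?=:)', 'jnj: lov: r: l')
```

['jnj', 'lov', 'r']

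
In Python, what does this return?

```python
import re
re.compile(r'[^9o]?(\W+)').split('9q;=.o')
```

['9', ';=.', 'o']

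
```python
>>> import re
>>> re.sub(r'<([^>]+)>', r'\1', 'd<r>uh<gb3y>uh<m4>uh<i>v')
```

'druhgb3yuhm4uhiv'

`\1` in the replacement pulls in group 1's text for each match.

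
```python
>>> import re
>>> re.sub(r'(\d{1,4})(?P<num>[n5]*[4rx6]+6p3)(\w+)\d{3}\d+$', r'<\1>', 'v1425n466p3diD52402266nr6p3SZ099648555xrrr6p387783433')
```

'v<1425>'

Pattern: 1 to 4 of a digit (captured); then zero or more of one of [n5], then one or more of one of [4rx6], then the literal '6p3' (captured as 'num'); then one or more of a word character (captured); then exactly 3 of a digit; then one or more of a digit; then anchored at the end.
Matches: at [1:53] → '1425n466p3diD52402266nr6p3SZ099648555xrrr6p387783433'.
`\1` in the replacement pulls in group 1's text for each match.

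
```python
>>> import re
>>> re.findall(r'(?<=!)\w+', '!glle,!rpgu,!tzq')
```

The lookaround is zero-width — it requires the adjacent text to match without consuming it, so the asserted text isn't part of the match.
No capturing groups, so `findall` returns the 3 full match strings.

['glle', 'rpgu', 'tzq']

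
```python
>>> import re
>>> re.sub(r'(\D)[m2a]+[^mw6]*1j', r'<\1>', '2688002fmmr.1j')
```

'2688002<f>'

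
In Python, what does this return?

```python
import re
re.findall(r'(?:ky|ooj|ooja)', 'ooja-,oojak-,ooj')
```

['ooj', 'ooj', 'ooj']

Branches in `(...|...)` are attempted left-to-right; the first branch that allows the whole pattern to succeed is taken.
Scanning left to right: at [0:3] → 'ooj'; at [6:9] → 'ooj'; at [13:16] → 'ooj'.
`findall` yields the raw match text (3 of them) because the pattern has no groups.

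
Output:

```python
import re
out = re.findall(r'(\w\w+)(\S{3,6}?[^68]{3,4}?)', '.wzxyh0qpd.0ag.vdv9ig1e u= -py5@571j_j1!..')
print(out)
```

The pattern matches a word character, then one or more of a word character (captured); then 3 to 6 of a non-whitespace character (lazy), then 3 to 4 of any character except [68] (lazy) (captured).
A non-greedy quantifier consumes as few characters as it can — just enough that the remainder of the pattern still matches from where it stops; whatever follows it matches normally.
Walking the string: at [1:16] match 'wzxyh0qpd.0ag.v', groups = ('wzxyh0qpd', '.0ag.v'); at [16:26] match 'dv9ig1e u=', groups = ('dv9i', 'g1e u='); at [28:37] match 'py5@571j_', groups = ('py5', '@571j_').
Multiple groups make `findall` return tuples — one 2-tuple for each match.

[('wzxyh0qpd', '.0ag.v'), ('dv9i', 'g1e u='), ('py5', '@571j_')]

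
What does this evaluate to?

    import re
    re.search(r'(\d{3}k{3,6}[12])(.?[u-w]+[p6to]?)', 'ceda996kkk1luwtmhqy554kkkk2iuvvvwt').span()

(4, 15)

This matches exactly 3 of a digit, then 3 to 6 of a literal 'k', then one of [12] (captured); then optionally any character, then one or more of a character in [u-w], then optionally one of [p6to] (captured).
`re.search` scans for the first position where the pattern succeeds.
The match spans [4:15] → '996kkk1luwt'.
Captured: group 1 = '996kkk1', group 2 = 'luwt'.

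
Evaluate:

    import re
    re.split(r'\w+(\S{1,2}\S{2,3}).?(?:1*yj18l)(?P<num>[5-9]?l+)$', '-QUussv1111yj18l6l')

['-', '111', '6l', '']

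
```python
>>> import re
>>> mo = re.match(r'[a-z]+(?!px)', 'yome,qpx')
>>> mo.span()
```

`re.match` only tries the pattern at the start of the string.
The match spans [0:4] → 'yome'.

(0, 4)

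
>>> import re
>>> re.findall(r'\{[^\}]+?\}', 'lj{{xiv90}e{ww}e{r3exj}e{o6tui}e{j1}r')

['{{xiv90}', '{ww}', '{r3exj}', '{o6tui}', '{j1}']

With no groups in the pattern, `findall` gives back each whole match — 5 here.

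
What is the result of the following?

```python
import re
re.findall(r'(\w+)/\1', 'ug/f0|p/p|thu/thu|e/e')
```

A backreference is literal: `\1` must see the identical characters the first group matched.
One capturing group, so `findall` returns just the captured substring from each match — 3 in all.

['p', 'thu', 'e']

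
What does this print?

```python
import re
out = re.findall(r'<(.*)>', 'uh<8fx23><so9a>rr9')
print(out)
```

`findall` collects group 1 from the one match (1 total).

['8fx23><so9a']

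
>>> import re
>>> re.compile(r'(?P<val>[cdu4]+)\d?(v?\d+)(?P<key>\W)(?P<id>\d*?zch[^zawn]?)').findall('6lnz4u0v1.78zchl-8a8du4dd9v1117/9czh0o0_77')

[('4u', 'v1', '.', '78zchl')]

This matches one or more of one of [cdu4] (captured as 'val'); then optionally a digit; then optionally a literal 'v', then one or more of a digit (captured); then a non-word character (captured as 'key'); then zero or more of a digit (lazy), then the literal 'zch', then optionally any character except [zawn] (captured as 'id').
`findall` packs the 4 group values into a tuple for every match.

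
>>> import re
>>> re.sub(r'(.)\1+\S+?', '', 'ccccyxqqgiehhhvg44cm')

`\1` has to match the exact text group 1 already captured.
Matches: at [0:5] → 'ccccy'; at [6:9] → 'qqg'; at [11:15] → 'hhhv'; at [16:19] → '44c'.
Each match is replaced by ''.

'xiegm'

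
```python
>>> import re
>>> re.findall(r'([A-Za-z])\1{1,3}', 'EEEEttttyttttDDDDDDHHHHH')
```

['E', 't', 't', 'D', 'D', 'H']

The backreference `\1` re-matches whatever the first group consumed, character for character.
Scanning left to right: at [0:4] match 'EEEE', group 1 = 'E'; at [4:8] match 'tttt', group 1 = 't'; at [9:13] match 'tttt', group 1 = 't'; at [13:17] match 'DDDD', group 1 = 'D'; at [17:19] match 'DD', group 1 = 'D'; ….
Because there's exactly one group, `findall` drops the full match and keeps group 1 from each hit.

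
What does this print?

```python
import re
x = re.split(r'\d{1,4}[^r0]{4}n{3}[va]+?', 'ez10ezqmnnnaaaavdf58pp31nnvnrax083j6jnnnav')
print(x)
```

['ez', 'aaavdf58pp31nnvnrax', 'v']

Each match becomes a cut point; 3 segments remain.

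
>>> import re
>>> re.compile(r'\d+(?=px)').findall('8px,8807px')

The lookaround is zero-width — it requires the adjacent text to match without consuming it, so the asserted text isn't part of the match.
Walking the string: at [0:1] → '8'; at [4:8] → '8807'.
With no groups in the pattern, `findall` gives back each whole match — 2 here.

['8', '8807']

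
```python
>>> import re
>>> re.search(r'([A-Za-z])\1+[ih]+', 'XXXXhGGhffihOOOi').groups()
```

('X',)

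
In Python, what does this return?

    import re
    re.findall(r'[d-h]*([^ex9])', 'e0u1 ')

['0', 'u', '1', ' ']

The pattern matches zero or more of a character in [d-h]; then any character except [ex9] (captured).
Walking the string: at [0:2] match 'e0', group 1 = '0'; at [2:3] match 'u', group 1 = 'u'; at [3:4] match '1', group 1 = '1'; at [4:5] match ' ', group 1 = ' '.
With a single group, `findall` returns only what that group captured — 4 items.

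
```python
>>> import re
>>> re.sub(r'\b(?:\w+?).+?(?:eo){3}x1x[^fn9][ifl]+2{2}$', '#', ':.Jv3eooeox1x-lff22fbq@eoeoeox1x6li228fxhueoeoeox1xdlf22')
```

This matches a word boundary (`\b`, zero-width); then one or more of a word character (lazy) (non-capturing group); then one or more of any character (lazy), then the literal 'eo' repeated 3 times, then the literal 'x1x'; then any character except [fn9], then one or more of one of [ifl], then exactly 2 of a literal '2'; then anchored at the end.
Matches: at [2:56] → 'Jv3eooeox1x-lff22fbq@eoeoeox1x6li228fxhueoeoeox1xdlf22'.
Every occurrence is swapped for '#'.

':.#'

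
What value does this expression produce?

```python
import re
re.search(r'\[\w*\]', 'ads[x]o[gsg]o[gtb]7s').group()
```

'[x]'

`re.search` scans for the first position where the pattern succeeds.
The match spans [3:6] → '[x]'.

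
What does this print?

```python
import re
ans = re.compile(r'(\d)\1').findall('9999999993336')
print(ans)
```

`\1` is not a pattern — it's the concrete string captured by group 1, re-applied verbatim.
Because there's exactly one group, `findall` drops the full match and keeps group 1 from each hit.

['9', '9', '9', '9', '3']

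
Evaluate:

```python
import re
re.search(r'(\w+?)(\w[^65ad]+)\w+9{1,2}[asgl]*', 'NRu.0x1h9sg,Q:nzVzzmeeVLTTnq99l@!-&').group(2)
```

This matches one or more of a word character (lazy) (captured); then a word character, then one or more of any character except [65ad] (captured); then one or more of a word character, then 1 to 2 of the literal '9', then zero or more of one of [asgl].
With the lazy modifier that quantifier settles for the fewest repetitions that let the rest of the pattern succeed (the atoms after it are unaffected and can still be greedy).
`re.search` tries every starting position until one works.
The match spans [0:31] → 'NRu.0x1h9sg,Q:nzVzzmeeVLTTnq99l'.
Captured: group 1 = 'N', group 2 = 'Ru.0x1h9sg,Q:nzVzzmeeVLTTnq'.

'Ru.0x1h9sg,Q:nzVzzmeeVLTTnq'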